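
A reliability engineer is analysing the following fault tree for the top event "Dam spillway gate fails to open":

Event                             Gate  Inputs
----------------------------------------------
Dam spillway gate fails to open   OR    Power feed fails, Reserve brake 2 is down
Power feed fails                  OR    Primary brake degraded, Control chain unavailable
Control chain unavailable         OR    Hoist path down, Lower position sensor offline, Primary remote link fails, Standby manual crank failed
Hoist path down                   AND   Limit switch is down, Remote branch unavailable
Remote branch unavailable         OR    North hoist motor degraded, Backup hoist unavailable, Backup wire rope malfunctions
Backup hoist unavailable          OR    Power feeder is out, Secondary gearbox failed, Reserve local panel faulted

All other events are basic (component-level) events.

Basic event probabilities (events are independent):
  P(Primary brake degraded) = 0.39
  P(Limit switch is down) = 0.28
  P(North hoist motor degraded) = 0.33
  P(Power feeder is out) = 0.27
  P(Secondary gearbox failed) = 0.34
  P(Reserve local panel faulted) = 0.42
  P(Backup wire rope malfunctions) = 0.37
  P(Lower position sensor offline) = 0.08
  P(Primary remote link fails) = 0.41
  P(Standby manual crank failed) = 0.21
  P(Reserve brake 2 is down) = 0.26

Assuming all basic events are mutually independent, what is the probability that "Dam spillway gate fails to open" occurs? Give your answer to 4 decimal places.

P(Backup hoist unavailable) [OR] = 1 − (1−0.27) × (1−0.34) × (1−0.42) = 0.720556
P(Remote branch unavailable) [OR] = 1 − (1−0.33) × (1−0.720556) × (1−0.37) = 0.882047
P(Hoist path down) [AND] = 0.28 × 0.882047 = 0.246973
P(Control chain unavailable) [OR] = 1 − (1−0.246973) × (1−0.08) × (1−0.41) × (1−0.21) = 0.677093
P(Power feed fails) [OR] = 1 − (1−0.39) × (1−0.677093) = 0.803027
P(Dam spillway gate fails to open) [OR] = 1 − (1−0.803027) × (1−0.26) = 0.854240
Rounded to 4 decimal places: P(Dam spillway gate fails to open) ≈ 0.8542.

0.8542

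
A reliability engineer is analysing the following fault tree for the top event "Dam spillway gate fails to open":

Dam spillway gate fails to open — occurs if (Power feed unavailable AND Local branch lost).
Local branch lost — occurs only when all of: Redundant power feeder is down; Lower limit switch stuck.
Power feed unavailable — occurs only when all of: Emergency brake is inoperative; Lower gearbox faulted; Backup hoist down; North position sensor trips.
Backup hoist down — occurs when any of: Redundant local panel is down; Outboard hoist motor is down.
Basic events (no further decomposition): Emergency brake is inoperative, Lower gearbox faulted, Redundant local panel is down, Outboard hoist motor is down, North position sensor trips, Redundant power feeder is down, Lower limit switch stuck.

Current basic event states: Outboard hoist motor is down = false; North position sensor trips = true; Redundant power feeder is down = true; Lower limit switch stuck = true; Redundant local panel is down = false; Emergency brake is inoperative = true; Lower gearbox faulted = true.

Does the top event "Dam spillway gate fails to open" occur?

Backup hoist down [OR]: Redundant local panel is down=not, Outboard hoist motor is down=not → no input occurs → does not occur.
Power feed unavailable [AND]: Emergency brake is inoperative=occurs, Lower gearbox faulted=occurs, Backup hoist down=not, North position sensor trips=occurs → not all inputs occur → does not occur.
Local branch lost [AND]: Redundant power feeder is down=occurs, Lower limit switch stuck=occurs → all inputs occur → occurs.
Dam spillway gate fails to open [AND]: Power feed unavailable=not, Local branch lost=occurs → not all inputs occur → does not occur.

No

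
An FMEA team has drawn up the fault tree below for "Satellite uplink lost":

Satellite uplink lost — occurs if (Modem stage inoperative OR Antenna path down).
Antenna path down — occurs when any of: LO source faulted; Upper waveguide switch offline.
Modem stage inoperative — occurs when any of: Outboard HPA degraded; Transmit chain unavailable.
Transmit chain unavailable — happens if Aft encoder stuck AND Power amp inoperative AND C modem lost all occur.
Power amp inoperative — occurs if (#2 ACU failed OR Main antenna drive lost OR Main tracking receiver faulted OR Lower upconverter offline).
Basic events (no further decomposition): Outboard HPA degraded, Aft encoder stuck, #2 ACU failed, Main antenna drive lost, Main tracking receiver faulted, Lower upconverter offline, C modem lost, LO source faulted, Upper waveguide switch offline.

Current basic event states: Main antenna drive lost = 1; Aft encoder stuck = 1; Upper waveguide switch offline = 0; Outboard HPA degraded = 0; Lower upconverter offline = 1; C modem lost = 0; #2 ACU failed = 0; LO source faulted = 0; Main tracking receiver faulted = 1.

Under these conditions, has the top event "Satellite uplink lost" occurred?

Power amp inoperative [OR]: #2 ACU failed=not, Main antenna drive lost=occurs, Main tracking receiver faulted=occurs, Lower upconverter offline=occurs → at least one input occurs → occurs.
Transmit chain unavailable [AND]: Aft encoder stuck=occurs, Power amp inoperative=occurs, C modem lost=not → not all inputs occur → does not occur.
Modem stage inoperative [OR]: Outboard HPA degraded=not, Transmit chain unavailable=not → no input occurs → does not occur.
Antenna path down [OR]: LO source faulted=not, Upper waveguide switch offline=not → no input occurs → does not occur.
Satellite uplink lost [OR]: Modem stage inoperative=not, Antenna path down=not → no input occurs → does not occur.

No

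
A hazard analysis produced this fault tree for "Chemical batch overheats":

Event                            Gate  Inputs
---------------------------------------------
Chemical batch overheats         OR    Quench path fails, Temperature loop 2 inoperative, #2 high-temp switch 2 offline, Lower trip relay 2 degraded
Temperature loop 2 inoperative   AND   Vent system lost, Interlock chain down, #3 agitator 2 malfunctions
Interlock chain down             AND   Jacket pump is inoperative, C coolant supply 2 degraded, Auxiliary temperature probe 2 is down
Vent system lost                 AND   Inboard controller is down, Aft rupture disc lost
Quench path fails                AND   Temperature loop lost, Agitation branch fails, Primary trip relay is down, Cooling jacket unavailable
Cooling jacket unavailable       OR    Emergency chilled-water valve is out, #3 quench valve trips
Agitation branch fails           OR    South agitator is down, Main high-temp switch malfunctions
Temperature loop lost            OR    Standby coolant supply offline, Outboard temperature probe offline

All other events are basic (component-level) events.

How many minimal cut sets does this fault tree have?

11

Temperature loop lost [OR]: union of children's cut sets → 2 cut set(s).
Agitation branch fails [OR]: union of children's cut sets → 2 cut set(s).
Cooling jacket unavailable [OR]: union of children's cut sets → 2 cut set(s).
Quench path fails [AND]: one cut set from each child combined → 2 × 2 × 1 × 2 = 8 cut set(s).
Vent system lost [AND]: one cut set from each child combined → 1 × 1 = 1 cut set(s).
Interlock chain down [AND]: one cut set from each child combined → 1 × 1 × 1 = 1 cut set(s).
Temperature loop 2 inoperative [AND]: one cut set from each child combined → 1 × 1 × 1 = 1 cut set(s).
Chemical batch overheats [OR]: union of children's cut sets → 11 cut set(s).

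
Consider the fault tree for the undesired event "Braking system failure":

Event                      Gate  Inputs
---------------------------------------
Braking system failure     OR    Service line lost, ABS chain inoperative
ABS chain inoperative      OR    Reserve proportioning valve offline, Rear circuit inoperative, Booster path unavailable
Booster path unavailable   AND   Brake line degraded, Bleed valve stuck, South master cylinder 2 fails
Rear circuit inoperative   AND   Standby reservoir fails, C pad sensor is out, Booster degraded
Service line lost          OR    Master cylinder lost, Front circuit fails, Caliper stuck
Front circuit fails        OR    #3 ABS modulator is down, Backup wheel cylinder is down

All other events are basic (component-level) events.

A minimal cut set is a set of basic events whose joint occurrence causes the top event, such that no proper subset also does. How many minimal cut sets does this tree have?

7

Front circuit fails [OR]: union of children's cut sets → 2 cut set(s).
Service line lost [OR]: union of children's cut sets → 4 cut set(s).
Rear circuit inoperative [AND]: one cut set from each child combined → 1 × 1 × 1 = 1 cut set(s).
Booster path unavailable [AND]: one cut set from each child combined → 1 × 1 × 1 = 1 cut set(s).
ABS chain inoperative [OR]: union of children's cut sets → 3 cut set(s).
Braking system failure [OR]: union of children's cut sets → 7 cut set(s).
Minimal cut sets: {Master cylinder lost}; {#3 ABS modulator is down}; {Backup wheel cylinder is down}; {Caliper stuck}; {Reserve proportioning valve offline}; {Booster degraded, C pad sensor is out, Standby reservoir fails}; {Bleed valve stuck, Brake line degraded, South master cylinder 2 fails}.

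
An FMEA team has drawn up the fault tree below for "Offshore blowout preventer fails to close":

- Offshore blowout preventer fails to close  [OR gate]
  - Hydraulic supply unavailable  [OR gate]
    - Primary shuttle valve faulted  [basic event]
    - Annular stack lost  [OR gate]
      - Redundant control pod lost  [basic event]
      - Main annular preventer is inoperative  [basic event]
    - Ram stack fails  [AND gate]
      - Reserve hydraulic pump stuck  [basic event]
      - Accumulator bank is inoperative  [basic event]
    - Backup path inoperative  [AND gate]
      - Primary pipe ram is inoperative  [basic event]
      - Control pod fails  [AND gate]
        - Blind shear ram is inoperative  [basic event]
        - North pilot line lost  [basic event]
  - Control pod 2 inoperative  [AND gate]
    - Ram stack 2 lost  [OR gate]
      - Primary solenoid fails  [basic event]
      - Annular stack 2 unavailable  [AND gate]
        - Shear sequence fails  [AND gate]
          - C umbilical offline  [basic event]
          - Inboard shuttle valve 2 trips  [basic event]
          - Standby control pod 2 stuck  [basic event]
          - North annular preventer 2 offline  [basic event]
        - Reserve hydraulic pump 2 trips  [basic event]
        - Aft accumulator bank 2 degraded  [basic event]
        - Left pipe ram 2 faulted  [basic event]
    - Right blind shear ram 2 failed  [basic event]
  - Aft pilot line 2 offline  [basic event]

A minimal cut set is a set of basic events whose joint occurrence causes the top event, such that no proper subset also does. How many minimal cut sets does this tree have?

Annular stack lost [OR]: union of children's cut sets → 2 cut set(s).
Ram stack fails [AND]: one cut set from each child combined → 1 × 1 = 1 cut set(s).
Control pod fails [AND]: one cut set from each child combined → 1 × 1 = 1 cut set(s).
Backup path inoperative [AND]: one cut set from each child combined → 1 × 1 = 1 cut set(s).
Hydraulic supply unavailable [OR]: union of children's cut sets → 5 cut set(s).
Shear sequence fails [AND]: one cut set from each child combined → 1 × 1 × 1 × 1 = 1 cut set(s).
Annular stack 2 unavailable [AND]: one cut set from each child combined → 1 × 1 × 1 × 1 = 1 cut set(s).
Ram stack 2 lost [OR]: union of children's cut sets → 2 cut set(s).
Control pod 2 inoperative [AND]: one cut set from each child combined → 2 × 1 = 2 cut set(s).
Offshore blowout preventer fails to close [OR]: union of children's cut sets → 8 cut set(s).
Minimal cut sets: {Primary shuttle valve faulted}; {Redundant control pod lost}; {Main annular preventer is inoperative}; {Accumulator bank is inoperative, Reserve hydraulic pump stuck}; {Blind shear ram is inoperative, North pilot line lost, Primary pipe ram is inoperative}; {Primary solenoid fails, Right blind shear ram 2 failed}; {Aft accumulator bank 2 degraded, C umbilical offline, Inboard shuttle valve 2 trips, Left pipe ram 2 faulted, North annular preventer 2 offline, Reserve hydraulic pump 2 trips, Right blind shear ram 2 failed, Standby control pod 2 stuck}; {Aft pilot line 2 offline}.

8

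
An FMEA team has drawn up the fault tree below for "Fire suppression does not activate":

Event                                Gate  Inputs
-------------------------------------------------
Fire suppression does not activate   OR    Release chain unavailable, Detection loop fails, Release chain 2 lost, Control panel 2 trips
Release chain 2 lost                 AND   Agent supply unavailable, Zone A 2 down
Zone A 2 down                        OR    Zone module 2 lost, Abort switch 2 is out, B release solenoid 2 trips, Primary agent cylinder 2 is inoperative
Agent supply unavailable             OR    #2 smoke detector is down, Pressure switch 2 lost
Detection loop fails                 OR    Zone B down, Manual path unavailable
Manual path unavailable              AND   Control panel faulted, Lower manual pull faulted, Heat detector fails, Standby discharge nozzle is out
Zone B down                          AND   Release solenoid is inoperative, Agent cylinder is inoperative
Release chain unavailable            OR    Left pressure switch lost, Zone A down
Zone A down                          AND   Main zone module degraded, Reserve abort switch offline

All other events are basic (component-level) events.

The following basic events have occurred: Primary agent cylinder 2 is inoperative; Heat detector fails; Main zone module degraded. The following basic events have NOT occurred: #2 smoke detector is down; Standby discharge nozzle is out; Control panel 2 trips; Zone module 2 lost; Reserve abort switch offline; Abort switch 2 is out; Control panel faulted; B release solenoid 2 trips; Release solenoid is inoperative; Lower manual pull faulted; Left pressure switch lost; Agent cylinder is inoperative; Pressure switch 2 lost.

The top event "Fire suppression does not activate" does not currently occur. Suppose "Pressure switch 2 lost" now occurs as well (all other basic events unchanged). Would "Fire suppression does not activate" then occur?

Yes

Counterfactual: set "Pressure switch 2 lost" to occurred.
Zone A down [AND]: Main zone module degraded=occurs, Reserve abort switch offline=not → not all inputs occur → does not occur.
Release chain unavailable [OR]: Left pressure switch lost=not, Zone A down=not → no input occurs → does not occur.
Zone B down [AND]: Release solenoid is inoperative=not, Agent cylinder is inoperative=not → not all inputs occur → does not occur.
Manual path unavailable [AND]: Control panel faulted=not, Lower manual pull faulted=not, Heat detector fails=occurs, Standby discharge nozzle is out=not → not all inputs occur → does not occur.
Detection loop fails [OR]: Zone B down=not, Manual path unavailable=not → no input occurs → does not occur.
Agent supply unavailable [OR]: #2 smoke detector is down=not, Pressure switch 2 lost=occurs → at least one input occurs → occurs.
Zone A 2 down [OR]: Zone module 2 lost=not, Abort switch 2 is out=not, B release solenoid 2 trips=not, Primary agent cylinder 2 is inoperative=occurs → at least one input occurs → occurs.
Release chain 2 lost [AND]: Agent supply unavailable=occurs, Zone A 2 down=occurs → all inputs occur → occurs.
Fire suppression does not activate [OR]: Release chain unavailable=not, Detection loop fails=not, Release chain 2 lost=occurs, Control panel 2 trips=not → at least one input occurs → occurs.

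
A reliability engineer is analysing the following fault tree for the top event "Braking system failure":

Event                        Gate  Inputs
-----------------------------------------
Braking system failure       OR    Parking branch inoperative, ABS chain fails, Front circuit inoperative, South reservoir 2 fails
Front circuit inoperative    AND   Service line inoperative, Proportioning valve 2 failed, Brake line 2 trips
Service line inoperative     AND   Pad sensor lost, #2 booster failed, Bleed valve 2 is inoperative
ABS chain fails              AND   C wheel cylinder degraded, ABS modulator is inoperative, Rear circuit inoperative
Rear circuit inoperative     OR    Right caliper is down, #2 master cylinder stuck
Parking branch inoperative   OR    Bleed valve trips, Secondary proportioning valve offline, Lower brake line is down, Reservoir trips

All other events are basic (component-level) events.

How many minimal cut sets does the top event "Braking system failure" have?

Parking branch inoperative [OR]: union of children's cut sets → 4 cut set(s).
Rear circuit inoperative [OR]: union of children's cut sets → 2 cut set(s).
ABS chain fails [AND]: one cut set from each child combined → 1 × 1 × 2 = 2 cut set(s).
Service line inoperative [AND]: one cut set from each child combined → 1 × 1 × 1 = 1 cut set(s).
Front circuit inoperative [AND]: one cut set from each child combined → 1 × 1 × 1 = 1 cut set(s).
Braking system failure [OR]: union of children's cut sets → 8 cut set(s).
Minimal cut sets: {Bleed valve trips}; {Secondary proportioning valve offline}; {Lower brake line is down}; {Reservoir trips}; {ABS modulator is inoperative, C wheel cylinder degraded, Right caliper is down}; {#2 master cylinder stuck, ABS modulator is inoperative, C wheel cylinder degraded}; {#2 booster failed, Bleed valve 2 is inoperative, Brake line 2 trips, Pad sensor lost, Proportioning valve 2 failed}; {South reservoir 2 fails}.

8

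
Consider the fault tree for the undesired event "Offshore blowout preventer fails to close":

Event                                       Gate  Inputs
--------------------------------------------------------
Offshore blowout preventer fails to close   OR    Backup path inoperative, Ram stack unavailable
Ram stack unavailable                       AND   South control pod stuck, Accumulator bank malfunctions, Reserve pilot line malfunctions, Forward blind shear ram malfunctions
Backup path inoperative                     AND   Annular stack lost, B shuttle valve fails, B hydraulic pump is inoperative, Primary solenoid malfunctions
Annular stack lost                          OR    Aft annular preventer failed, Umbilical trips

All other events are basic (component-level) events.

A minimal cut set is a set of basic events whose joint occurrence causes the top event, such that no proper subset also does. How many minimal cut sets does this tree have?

3

Annular stack lost [OR]: union of children's cut sets → 2 cut set(s).
Backup path inoperative [AND]: one cut set from each child combined → 2 × 1 × 1 × 1 = 2 cut set(s).
Ram stack unavailable [AND]: one cut set from each child combined → 1 × 1 × 1 × 1 = 1 cut set(s).
Offshore blowout preventer fails to close [OR]: union of children's cut sets → 3 cut set(s).
Minimal cut sets: {Aft annular preventer failed, B hydraulic pump is inoperative, B shuttle valve fails, Primary solenoid malfunctions}; {B hydraulic pump is inoperative, B shuttle valve fails, Primary solenoid malfunctions, Umbilical trips}; {Accumulator bank malfunctions, Forward blind shear ram malfunctions, Reserve pilot line malfunctions, South control pod stuck}.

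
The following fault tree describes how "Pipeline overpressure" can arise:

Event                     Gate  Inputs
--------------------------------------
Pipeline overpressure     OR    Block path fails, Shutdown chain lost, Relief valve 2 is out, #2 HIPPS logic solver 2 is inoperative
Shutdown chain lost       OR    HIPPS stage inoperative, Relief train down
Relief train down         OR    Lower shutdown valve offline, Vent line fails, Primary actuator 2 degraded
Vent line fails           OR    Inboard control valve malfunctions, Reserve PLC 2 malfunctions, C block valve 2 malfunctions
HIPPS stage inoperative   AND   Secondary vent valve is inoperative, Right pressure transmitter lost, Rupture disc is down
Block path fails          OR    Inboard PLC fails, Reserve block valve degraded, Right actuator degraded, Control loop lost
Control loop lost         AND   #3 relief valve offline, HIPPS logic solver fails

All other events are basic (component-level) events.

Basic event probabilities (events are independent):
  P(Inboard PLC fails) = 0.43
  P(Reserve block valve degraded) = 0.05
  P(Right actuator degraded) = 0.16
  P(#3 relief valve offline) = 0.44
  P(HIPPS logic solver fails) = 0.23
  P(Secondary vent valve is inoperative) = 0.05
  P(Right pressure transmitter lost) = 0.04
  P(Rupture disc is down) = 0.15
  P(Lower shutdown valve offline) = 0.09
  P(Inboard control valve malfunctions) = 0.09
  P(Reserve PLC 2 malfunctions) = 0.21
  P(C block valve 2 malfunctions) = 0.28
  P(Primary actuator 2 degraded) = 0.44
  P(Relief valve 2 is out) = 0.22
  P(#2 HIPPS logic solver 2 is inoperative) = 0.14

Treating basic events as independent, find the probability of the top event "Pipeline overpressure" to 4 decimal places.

P(Control loop lost) [AND] = 0.44 × 0.23 = 0.101200
P(Block path fails) [OR] = 1 − (1−0.43) × (1−0.05) × (1−0.16) × (1−0.101200) = 0.591172
P(HIPPS stage inoperative) [AND] = 0.05 × 0.04 × 0.15 = 0.000300
P(Vent line fails) [OR] = 1 − (1−0.09) × (1−0.21) × (1−0.28) = 0.482392
P(Relief train down) [OR] = 1 − (1−0.09) × (1−0.482392) × (1−0.44) = 0.736227
P(Shutdown chain lost) [OR] = 1 − (1−0.000300) × (1−0.736227) = 0.736306
P(Pipeline overpressure) [OR] = 1 − (1−0.591172) × (1−0.736306) × (1−0.22) × (1−0.14) = 0.927684
Rounded to 4 decimal places: P(Pipeline overpressure) ≈ 0.9277.

0.9277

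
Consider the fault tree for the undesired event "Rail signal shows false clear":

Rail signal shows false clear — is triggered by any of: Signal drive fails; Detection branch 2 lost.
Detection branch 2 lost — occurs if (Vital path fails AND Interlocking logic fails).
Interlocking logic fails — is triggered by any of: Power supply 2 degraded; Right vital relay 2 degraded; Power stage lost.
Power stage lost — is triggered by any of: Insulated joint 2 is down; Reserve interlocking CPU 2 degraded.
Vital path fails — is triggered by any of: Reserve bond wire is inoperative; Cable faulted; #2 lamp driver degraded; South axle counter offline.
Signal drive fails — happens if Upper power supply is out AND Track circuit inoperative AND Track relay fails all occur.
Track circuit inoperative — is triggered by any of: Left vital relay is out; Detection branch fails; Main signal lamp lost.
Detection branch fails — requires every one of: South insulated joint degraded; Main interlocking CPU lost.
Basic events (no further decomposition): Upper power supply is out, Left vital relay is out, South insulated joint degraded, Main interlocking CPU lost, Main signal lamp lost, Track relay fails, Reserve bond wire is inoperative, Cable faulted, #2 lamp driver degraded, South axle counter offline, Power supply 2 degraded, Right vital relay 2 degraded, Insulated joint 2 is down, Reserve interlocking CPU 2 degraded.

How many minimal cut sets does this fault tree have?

Detection branch fails [AND]: one cut set from each child combined → 1 × 1 = 1 cut set(s).
Track circuit inoperative [OR]: union of children's cut sets → 3 cut set(s).
Signal drive fails [AND]: one cut set from each child combined → 1 × 3 × 1 = 3 cut set(s).
Vital path fails [OR]: union of children's cut sets → 4 cut set(s).
Power stage lost [OR]: union of children's cut sets → 2 cut set(s).
Interlocking logic fails [OR]: union of children's cut sets → 4 cut set(s).
Detection branch 2 lost [AND]: one cut set from each child combined → 4 × 4 = 16 cut set(s).
Rail signal shows false clear [OR]: union of children's cut sets → 19 cut set(s).

19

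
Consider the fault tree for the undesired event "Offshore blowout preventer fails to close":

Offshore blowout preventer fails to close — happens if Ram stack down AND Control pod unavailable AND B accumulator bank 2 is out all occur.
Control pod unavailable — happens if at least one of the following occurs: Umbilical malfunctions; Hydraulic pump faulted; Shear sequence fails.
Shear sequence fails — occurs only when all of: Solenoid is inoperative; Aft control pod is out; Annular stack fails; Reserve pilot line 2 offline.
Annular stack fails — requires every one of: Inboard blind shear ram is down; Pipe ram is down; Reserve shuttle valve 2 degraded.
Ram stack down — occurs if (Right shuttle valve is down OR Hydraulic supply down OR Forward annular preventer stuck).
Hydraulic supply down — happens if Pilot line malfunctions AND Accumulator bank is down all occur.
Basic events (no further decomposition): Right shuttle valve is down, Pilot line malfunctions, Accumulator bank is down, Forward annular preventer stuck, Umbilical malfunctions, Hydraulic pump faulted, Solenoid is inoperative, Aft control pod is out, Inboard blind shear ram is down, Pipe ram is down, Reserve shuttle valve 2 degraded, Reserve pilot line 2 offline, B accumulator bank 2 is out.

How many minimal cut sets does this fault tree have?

9

Hydraulic supply down [AND]: one cut set from each child combined → 1 × 1 = 1 cut set(s).
Ram stack down [OR]: union of children's cut sets → 3 cut set(s).
Annular stack fails [AND]: one cut set from each child combined → 1 × 1 × 1 = 1 cut set(s).
Shear sequence fails [AND]: one cut set from each child combined → 1 × 1 × 1 × 1 = 1 cut set(s).
Control pod unavailable [OR]: union of children's cut sets → 3 cut set(s).
Offshore blowout preventer fails to close [AND]: one cut set from each child combined → 3 × 3 × 1 = 9 cut set(s).
Minimal cut sets: {B accumulator bank 2 is out, Right shuttle valve is down, Umbilical malfunctions}; {B accumulator bank 2 is out, Hydraulic pump faulted, Right shuttle valve is down}; {Aft control pod is out, B accumulator bank 2 is out, Inboard blind shear ram is down, Pipe ram is down, Reserve pilot line 2 offline, Reserve shuttle valve 2 degraded, Right shuttle valve is down, Solenoid is inoperative}; {Accumulator bank is down, B accumulator bank 2 is out, Pilot line malfunctions, Umbilical malfunctions}; {Accumulator bank is down, B accumulator bank 2 is out, Hydraulic pump faulted, Pilot line malfunctions}; {Accumulator bank is down, Aft control pod is out, B accumulator bank 2 is out, Inboard blind shear ram is down, Pilot line malfunctions, Pipe ram is down, Reserve pilot line 2 offline, Reserve shuttle valve 2 degraded, Solenoid is inoperative}; {B accumulator bank 2 is out, Forward annular preventer stuck, Umbilical malfunctions}; {B accumulator bank 2 is out, Forward annular preventer stuck, Hydraulic pump faulted}; {Aft control pod is out, B accumulator bank 2 is out, Forward annular preventer stuck, Inboard blind shear ram is down, Pipe ram is down, Reserve pilot line 2 offline, Reserve shuttle valve 2 degraded, Solenoid is inoperative}.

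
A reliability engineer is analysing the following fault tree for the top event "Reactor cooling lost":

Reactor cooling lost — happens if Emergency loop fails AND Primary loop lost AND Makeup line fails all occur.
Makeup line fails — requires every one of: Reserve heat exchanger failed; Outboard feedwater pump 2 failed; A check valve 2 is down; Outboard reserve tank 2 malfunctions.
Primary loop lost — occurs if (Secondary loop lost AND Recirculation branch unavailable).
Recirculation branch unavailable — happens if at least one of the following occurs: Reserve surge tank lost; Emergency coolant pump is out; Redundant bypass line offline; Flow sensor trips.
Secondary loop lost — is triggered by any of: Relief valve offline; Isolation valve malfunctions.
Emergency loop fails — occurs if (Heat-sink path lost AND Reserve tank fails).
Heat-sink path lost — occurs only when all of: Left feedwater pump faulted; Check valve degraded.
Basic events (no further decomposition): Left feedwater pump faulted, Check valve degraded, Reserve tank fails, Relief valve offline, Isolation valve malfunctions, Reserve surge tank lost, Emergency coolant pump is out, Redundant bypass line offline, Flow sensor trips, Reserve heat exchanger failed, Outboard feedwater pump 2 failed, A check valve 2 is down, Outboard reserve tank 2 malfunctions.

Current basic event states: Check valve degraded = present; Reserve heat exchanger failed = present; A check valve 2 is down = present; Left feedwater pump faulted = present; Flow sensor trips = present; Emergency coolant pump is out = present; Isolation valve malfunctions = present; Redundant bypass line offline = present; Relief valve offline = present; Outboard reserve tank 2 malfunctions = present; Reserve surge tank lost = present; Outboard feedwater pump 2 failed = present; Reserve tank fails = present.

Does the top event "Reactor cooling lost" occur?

Heat-sink path lost [AND]: Left feedwater pump faulted=occurs, Check valve degraded=occurs → all inputs occur → occurs.
Emergency loop fails [AND]: Heat-sink path lost=occurs, Reserve tank fails=occurs → all inputs occur → occurs.
Secondary loop lost [OR]: Relief valve offline=occurs, Isolation valve malfunctions=occurs → at least one input occurs → occurs.
Recirculation branch unavailable [OR]: Reserve surge tank lost=occurs, Emergency coolant pump is out=occurs, Redundant bypass line offline=occurs, Flow sensor trips=occurs → at least one input occurs → occurs.
Primary loop lost [AND]: Secondary loop lost=occurs, Recirculation branch unavailable=occurs → all inputs occur → occurs.
Makeup line fails [AND]: Reserve heat exchanger failed=occurs, Outboard feedwater pump 2 failed=occurs, A check valve 2 is down=occurs, Outboard reserve tank 2 malfunctions=occurs → all inputs occur → occurs.
Reactor cooling lost [AND]: Emergency loop fails=occurs, Primary loop lost=occurs, Makeup line fails=occurs → all inputs occur → occurs.

Yes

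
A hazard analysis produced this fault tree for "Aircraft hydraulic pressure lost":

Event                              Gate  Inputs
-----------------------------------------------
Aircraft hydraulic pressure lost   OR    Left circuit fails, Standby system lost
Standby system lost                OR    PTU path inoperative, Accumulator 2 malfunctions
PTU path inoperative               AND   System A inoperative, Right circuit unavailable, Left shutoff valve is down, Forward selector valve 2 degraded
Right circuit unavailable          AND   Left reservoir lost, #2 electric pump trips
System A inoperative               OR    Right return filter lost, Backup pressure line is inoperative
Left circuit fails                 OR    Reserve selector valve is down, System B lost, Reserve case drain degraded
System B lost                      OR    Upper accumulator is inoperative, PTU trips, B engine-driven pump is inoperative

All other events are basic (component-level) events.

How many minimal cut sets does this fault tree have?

8

System B lost [OR]: union of children's cut sets → 3 cut set(s).
Left circuit fails [OR]: union of children's cut sets → 5 cut set(s).
System A inoperative [OR]: union of children's cut sets → 2 cut set(s).
Right circuit unavailable [AND]: one cut set from each child combined → 1 × 1 = 1 cut set(s).
PTU path inoperative [AND]: one cut set from each child combined → 2 × 1 × 1 × 1 = 2 cut set(s).
Standby system lost [OR]: union of children's cut sets → 3 cut set(s).
Aircraft hydraulic pressure lost [OR]: union of children's cut sets → 8 cut set(s).
Minimal cut sets: {Reserve selector valve is down}; {Upper accumulator is inoperative}; {PTU trips}; {B engine-driven pump is inoperative}; {Reserve case drain degraded}; {#2 electric pump trips, Forward selector valve 2 degraded, Left reservoir lost, Left shutoff valve is down, Right return filter lost}; {#2 electric pump trips, Backup pressure line is inoperative, Forward selector valve 2 degraded, Left reservoir lost, Left shutoff valve is down}; {Accumulator 2 malfunctions}.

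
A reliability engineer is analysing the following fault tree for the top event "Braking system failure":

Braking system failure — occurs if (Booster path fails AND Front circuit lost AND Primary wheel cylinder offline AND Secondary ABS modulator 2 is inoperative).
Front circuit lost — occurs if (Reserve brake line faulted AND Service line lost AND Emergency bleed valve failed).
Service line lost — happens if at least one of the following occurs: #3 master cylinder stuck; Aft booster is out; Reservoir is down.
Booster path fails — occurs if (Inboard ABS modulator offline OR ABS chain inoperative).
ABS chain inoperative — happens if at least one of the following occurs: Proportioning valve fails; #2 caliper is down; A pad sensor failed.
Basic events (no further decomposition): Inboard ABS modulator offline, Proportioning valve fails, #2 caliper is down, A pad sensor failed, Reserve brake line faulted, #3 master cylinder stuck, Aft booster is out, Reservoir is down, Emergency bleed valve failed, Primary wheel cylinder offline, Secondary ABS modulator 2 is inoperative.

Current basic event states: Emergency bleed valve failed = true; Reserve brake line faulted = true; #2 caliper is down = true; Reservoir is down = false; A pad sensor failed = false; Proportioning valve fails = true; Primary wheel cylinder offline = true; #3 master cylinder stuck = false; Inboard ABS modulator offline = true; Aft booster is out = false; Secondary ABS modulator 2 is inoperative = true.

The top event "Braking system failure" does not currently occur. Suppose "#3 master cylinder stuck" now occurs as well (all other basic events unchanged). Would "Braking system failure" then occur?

Counterfactual: set "#3 master cylinder stuck" to occurred.
ABS chain inoperative [OR]: Proportioning valve fails=occurs, #2 caliper is down=occurs, A pad sensor failed=not → at least one input occurs → occurs.
Booster path fails [OR]: Inboard ABS modulator offline=occurs, ABS chain inoperative=occurs → at least one input occurs → occurs.
Service line lost [OR]: #3 master cylinder stuck=occurs, Aft booster is out=not, Reservoir is down=not → at least one input occurs → occurs.
Front circuit lost [AND]: Reserve brake line faulted=occurs, Service line lost=occurs, Emergency bleed valve failed=occurs → all inputs occur → occurs.
Braking system failure [AND]: Booster path fails=occurs, Front circuit lost=occurs, Primary wheel cylinder offline=occurs, Secondary ABS modulator 2 is inoperative=occurs → all inputs occur → occurs.

Yes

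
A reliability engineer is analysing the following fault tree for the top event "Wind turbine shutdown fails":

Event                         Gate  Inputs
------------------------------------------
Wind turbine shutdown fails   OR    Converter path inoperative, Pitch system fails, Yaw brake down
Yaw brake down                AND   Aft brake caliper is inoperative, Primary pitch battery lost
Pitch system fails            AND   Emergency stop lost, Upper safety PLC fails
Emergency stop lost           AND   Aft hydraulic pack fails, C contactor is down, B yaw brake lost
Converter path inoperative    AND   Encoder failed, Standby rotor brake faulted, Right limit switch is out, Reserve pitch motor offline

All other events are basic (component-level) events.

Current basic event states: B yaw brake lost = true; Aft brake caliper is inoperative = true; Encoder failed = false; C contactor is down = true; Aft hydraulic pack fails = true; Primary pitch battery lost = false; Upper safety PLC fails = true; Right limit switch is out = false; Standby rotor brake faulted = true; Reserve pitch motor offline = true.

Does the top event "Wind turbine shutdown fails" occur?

Yes

Converter path inoperative [AND]: Encoder failed=not, Standby rotor brake faulted=occurs, Right limit switch is out=not, Reserve pitch motor offline=occurs → not all inputs occur → does not occur.
Emergency stop lost [AND]: Aft hydraulic pack fails=occurs, C contactor is down=occurs, B yaw brake lost=occurs → all inputs occur → occurs.
Pitch system fails [AND]: Emergency stop lost=occurs, Upper safety PLC fails=occurs → all inputs occur → occurs.
Yaw brake down [AND]: Aft brake caliper is inoperative=occurs, Primary pitch battery lost=not → not all inputs occur → does not occur.
Wind turbine shutdown fails [OR]: Converter path inoperative=not, Pitch system fails=occurs, Yaw brake down=not → at least one input occurs → occurs.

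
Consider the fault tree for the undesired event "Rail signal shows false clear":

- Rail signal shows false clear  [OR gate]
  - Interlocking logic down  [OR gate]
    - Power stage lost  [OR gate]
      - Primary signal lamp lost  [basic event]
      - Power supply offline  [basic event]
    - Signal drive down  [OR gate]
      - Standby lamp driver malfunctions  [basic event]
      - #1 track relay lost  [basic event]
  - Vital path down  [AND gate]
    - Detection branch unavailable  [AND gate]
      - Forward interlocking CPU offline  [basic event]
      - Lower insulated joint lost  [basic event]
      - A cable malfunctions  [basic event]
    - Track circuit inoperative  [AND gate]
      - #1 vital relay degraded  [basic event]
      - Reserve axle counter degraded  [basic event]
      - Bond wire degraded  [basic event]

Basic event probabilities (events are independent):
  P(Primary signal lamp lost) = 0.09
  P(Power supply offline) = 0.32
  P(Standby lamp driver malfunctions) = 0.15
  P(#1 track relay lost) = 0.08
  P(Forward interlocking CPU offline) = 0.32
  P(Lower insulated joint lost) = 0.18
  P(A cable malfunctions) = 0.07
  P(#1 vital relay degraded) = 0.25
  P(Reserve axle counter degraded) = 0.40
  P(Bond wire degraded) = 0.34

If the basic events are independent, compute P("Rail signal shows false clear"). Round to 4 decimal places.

P(Power stage lost) [OR] = 1 − (1−0.09) × (1−0.32) = 0.381200
P(Signal drive down) [OR] = 1 − (1−0.15) × (1−0.08) = 0.218000
P(Interlocking logic down) [OR] = 1 − (1−0.381200) × (1−0.218000) = 0.516098
P(Detection branch unavailable) [AND] = 0.32 × 0.18 × 0.07 = 0.004032
P(Track circuit inoperative) [AND] = 0.25 × 0.40 × 0.34 = 0.034000
P(Vital path down) [AND] = 0.004032 × 0.034000 = 0.000137
P(Rail signal shows false clear) [OR] = 1 − (1−0.516098) × (1−0.000137) = 0.516164
Rounded to 4 decimal places: P(Rail signal shows false clear) ≈ 0.5162.

0.5162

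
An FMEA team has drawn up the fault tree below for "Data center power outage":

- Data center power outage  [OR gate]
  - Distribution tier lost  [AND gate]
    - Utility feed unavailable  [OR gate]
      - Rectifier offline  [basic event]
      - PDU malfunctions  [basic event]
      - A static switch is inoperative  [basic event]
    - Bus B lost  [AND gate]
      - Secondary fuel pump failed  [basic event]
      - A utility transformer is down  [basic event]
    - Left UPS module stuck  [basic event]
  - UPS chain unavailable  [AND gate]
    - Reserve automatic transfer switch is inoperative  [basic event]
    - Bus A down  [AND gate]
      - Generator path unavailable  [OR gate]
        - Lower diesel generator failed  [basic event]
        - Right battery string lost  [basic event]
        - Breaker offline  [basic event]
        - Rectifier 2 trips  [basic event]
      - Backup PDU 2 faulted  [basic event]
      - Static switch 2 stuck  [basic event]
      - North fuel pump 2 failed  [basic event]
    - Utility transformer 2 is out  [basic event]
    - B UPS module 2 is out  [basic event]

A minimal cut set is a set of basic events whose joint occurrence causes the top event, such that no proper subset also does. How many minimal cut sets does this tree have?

Utility feed unavailable [OR]: union of children's cut sets → 3 cut set(s).
Bus B lost [AND]: one cut set from each child combined → 1 × 1 = 1 cut set(s).
Distribution tier lost [AND]: one cut set from each child combined → 3 × 1 × 1 = 3 cut set(s).
Generator path unavailable [OR]: union of children's cut sets → 4 cut set(s).
Bus A down [AND]: one cut set from each child combined → 4 × 1 × 1 × 1 = 4 cut set(s).
UPS chain unavailable [AND]: one cut set from each child combined → 1 × 4 × 1 × 1 = 4 cut set(s).
Data center power outage [OR]: union of children's cut sets → 7 cut set(s).
Minimal cut sets: {A utility transformer is down, Left UPS module stuck, Rectifier offline, Secondary fuel pump failed}; {A utility transformer is down, Left UPS module stuck, PDU malfunctions, Secondary fuel pump failed}; {A static switch is inoperative, A utility transformer is down, Left UPS module stuck, Secondary fuel pump failed}; {B UPS module 2 is out, Backup PDU 2 faulted, Lower diesel generator failed, North fuel pump 2 failed, Reserve automatic transfer switch is inoperative, Static switch 2 stuck, Utility transformer 2 is out}; {B UPS module 2 is out, Backup PDU 2 faulted, North fuel pump 2 failed, Reserve automatic transfer switch is inoperative, Right battery string lost, Static switch 2 stuck, Utility transformer 2 is out}; {B UPS module 2 is out, Backup PDU 2 faulted, Breaker offline, North fuel pump 2 failed, Reserve automatic transfer switch is inoperative, Static switch 2 stuck, Utility transformer 2 is out}; {B UPS module 2 is out, Backup PDU 2 faulted, North fuel pump 2 failed, Rectifier 2 trips, Reserve automatic transfer switch is inoperative, Static switch 2 stuck, Utility transformer 2 is out}.

7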